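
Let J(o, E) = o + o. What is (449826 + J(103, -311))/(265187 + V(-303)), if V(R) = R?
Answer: 112508/66221 ≈ 1.6990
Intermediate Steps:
J(o, E) = 2*o
(449826 + J(103, -311))/(265187 + V(-303)) = (449826 + 2*103)/(265187 - 303) = (449826 + 206)/264884 = 450032*(1/264884) = 112508/66221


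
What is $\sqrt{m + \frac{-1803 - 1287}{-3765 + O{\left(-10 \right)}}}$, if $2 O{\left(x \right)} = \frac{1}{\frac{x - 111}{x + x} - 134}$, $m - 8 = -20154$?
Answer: $\frac{2 i \sqrt{18700041535000447}}{1926929} \approx 141.93 i$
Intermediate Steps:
$m = -20146$ ($m = 8 - 20154 = -20146$)
$O{\left(x \right)} = \frac{1}{2 \left(-134 + \frac{-111 + x}{2 x}\right)}$ ($O{\left(x \right)} = \frac{1}{2 \left(\frac{x - 111}{x + x} - 134\right)} = \frac{1}{2 \left(\frac{-111 + x}{2 x} - 134\right)} = \frac{1}{2 \left(-134 + \frac{-111 + x}{2 x}\right)}$)
$\sqrt{m + \frac{-1803 - 1287}{-3765 + O{\left(-10 \right)}}} = \sqrt{-20146 + \frac{-1803 - 1287}{-3765 - - \frac{10}{111 + 267 \left(-10\right)}}} = \sqrt{-20146 - \frac{3090}{-3765 - - \frac{10}{111 - 2670}}} = \sqrt{-20146 - \frac{3090}{-3765 - - \frac{10}{-2559}}} = \sqrt{-20146 - \frac{3090}{-3765 - \left(-10\right) \left(- \frac{1}{2559}\right)}} = \sqrt{-20146 - \frac{3090}{-3765 - \frac{10}{2559}}} = \sqrt{-20146 - \frac{3090}{- \frac{9634645}{2559}}} = \sqrt{-20146 - - \frac{1581462}{1926929}} = \sqrt{-20146 + \frac{1581462}{1926929}} = \sqrt{- \frac{38818330172}{1926929}} = \frac{2 i \sqrt{18700041535000447}}{1926929}$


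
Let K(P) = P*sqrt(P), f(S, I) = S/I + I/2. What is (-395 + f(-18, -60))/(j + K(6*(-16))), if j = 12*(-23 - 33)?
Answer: 29729/139200 - 4247*I*sqrt(6)/34800 ≈ 0.21357 - 0.29894*I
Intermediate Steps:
f(S, I) = I/2 + S/I (f(S, I) = S/I + I*(1/2) = S/I + I/2 = I/2 + S/I)
j = -672 (j = 12*(-56) = -672)
K(P) = P**(3/2)
(-395 + f(-18, -60))/(j + K(6*(-16))) = (-395 + ((1/2)*(-60) - 18/(-60)))/(-672 + (6*(-16))**(3/2)) = (-395 + (-30 - 18*(-1/60)))/(-672 + (-96)**(3/2)) = (-395 + (-30 + 3/10))/(-672 - 384*I*sqrt(6)) = (-395 - 297/10)/(-672 - 384*I*sqrt(6)) = -4247/(10*(-672 - 384*I*sqrt(6)))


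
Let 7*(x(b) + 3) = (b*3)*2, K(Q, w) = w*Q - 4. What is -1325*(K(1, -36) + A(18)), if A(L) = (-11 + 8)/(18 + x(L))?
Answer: 3772275/71 ≈ 53131.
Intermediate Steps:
K(Q, w) = -4 + Q*w (K(Q, w) = Q*w - 4 = -4 + Q*w)
x(b) = -3 + 6*b/7 (x(b) = -3 + ((b*3)*2)/7 = -3 + ((3*b)*2)/7 = -3 + (6*b)/7 = -3 + 6*b/7)
A(L) = -3/(15 + 6*L/7) (A(L) = (-11 + 8)/(18 + (-3 + 6*L/7)) = -3/(15 + 6*L/7))
-1325*(K(1, -36) + A(18)) = -1325*((-4 + 1*(-36)) - 7/(35 + 2*18)) = -1325*((-4 - 36) - 7/(35 + 36)) = -1325*(-40 - 7/71) = -1325*(-2847/71) = 3772275/71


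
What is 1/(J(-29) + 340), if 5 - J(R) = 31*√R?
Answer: 345/146894 + 31*I*√29/146894 ≈ 0.0023486 + 0.0011365*I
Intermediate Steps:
J(R) = 5 - 31*√R
1/(J(-29) + 340) = 1/((5 - 31*I*√29) + 340) = 1/(345 - 31*I*√29)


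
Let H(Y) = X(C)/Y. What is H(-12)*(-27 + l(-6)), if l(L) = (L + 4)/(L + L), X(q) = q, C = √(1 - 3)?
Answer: 161*I*√2/72 ≈ 3.1623*I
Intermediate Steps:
C = I*√2 (C = √(-2) = I*√2 ≈ 1.4142*I)
H(Y) = I*√2/Y (H(Y) = (I*√2)/Y = I*√2/Y)
l(L) = (4 + L)/(2*L) (l(L) = (4 + L)/((2*L)) = (4 + L)*(1/(2*L)) = (4 + L)/(2*L))
H(-12)*(-27 + l(-6)) = (I*√2/(-12))*(-27 + (½)*(4 - 6)/(-6)) = (I*√2*(-1/12))*(-27 + (½)*(-⅙)*(-2)) = (-I*√2/12)*(-27 + ⅙) = -I*√2/12*(-161/6) = 161*I*√2/72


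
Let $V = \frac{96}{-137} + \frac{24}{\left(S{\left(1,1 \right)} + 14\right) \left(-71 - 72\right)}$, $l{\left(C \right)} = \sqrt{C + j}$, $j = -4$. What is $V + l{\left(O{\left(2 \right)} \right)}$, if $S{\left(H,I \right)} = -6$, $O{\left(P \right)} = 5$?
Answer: $\frac{5452}{19591} \approx 0.27829$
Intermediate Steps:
$l{\left(C \right)} = \sqrt{-4 + C}$ ($l{\left(C \right)} = \sqrt{C - 4} = \sqrt{-4 + C}$)
$V = - \frac{14139}{19591}$ ($V = \frac{96}{-137} + \frac{24}{\left(-6 + 14\right) \left(-71 - 72\right)} = 96 \left(- \frac{1}{137}\right) + \frac{24}{8 \left(-143\right)} = - \frac{96}{137} + \frac{24}{-1144} = - \frac{96}{137} + 24 \left(- \frac{1}{1144}\right) = - \frac{96}{137} - \frac{3}{143} = - \frac{14139}{19591} \approx -0.72171$)
$V + l{\left(O{\left(2 \right)} \right)} = - \frac{14139}{19591} + \sqrt{-4 + 5} = - \frac{14139}{19591} + \sqrt{1} = - \frac{14139}{19591} + 1 = \frac{5452}{19591}$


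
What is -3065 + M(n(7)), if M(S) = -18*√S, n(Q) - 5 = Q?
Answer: -3065 - 36*√3 ≈ -3127.4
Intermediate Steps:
n(Q) = 5 + Q
-3065 + M(n(7)) = -3065 - 18*√(5 + 7) = -3065 - 36*√3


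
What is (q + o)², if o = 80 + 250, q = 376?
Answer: 498436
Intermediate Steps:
o = 330
(q + o)² = (376 + 330)² = 706² = 498436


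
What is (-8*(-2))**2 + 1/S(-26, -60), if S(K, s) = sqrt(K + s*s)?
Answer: 256 + sqrt(3574)/3574 ≈ 256.02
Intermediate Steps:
S(K, s) = sqrt(K + s**2)
(-8*(-2))**2 + 1/S(-26, -60) = (-8*(-2))**2 + 1/(sqrt(-26 + (-60)**2)) = 16**2 + 1/(sqrt(-26 + 3600)) = 256 + 1/(sqrt(3574)) = 256 + sqrt(3574)/3574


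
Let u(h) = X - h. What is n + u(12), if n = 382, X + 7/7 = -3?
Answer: 366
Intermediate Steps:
X = -4 (X = -1 - 3 = -4)
u(h) = -4 - h
n + u(12) = 382 + (-4 - 1*12) = 382 + (-4 - 12) = 382 - 16 = 366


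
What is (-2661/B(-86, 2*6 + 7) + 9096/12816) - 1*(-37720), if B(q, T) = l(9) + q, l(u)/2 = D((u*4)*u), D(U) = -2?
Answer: 16798873/445 ≈ 37750.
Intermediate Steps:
l(u) = -4 (l(u) = 2*(-2) = -4)
B(q, T) = -4 + q
(-2661/B(-86, 2*6 + 7) + 9096/12816) - 1*(-37720) = (-2661/(-4 - 86) + 9096/12816) - 1*(-37720) = (-2661/(-90) + 9096*(1/12816)) + 37720 = (-2661*(-1/90) + 379/534) + 37720 = (887/30 + 379/534) + 37720 = 13473/445 + 37720 = 16798873/445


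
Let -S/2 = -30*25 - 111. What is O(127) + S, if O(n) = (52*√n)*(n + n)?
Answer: 1722 + 13208*√127 ≈ 1.5057e+5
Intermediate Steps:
S = 1722 (S = -2*(-30*25 - 111) = -2*(-750 - 111) = -2*(-861) = 1722)
O(n) = 104*n^(3/2) (O(n) = (52*√n)*(2*n) = 104*n^(3/2))
O(127) + S = 104*127^(3/2) + 1722 = 104*(127*√127) + 1722 = 13208*√127 + 1722 = 1722 + 13208*√127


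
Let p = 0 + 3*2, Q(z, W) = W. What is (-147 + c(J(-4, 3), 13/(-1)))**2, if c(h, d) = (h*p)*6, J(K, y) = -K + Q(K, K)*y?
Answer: 189225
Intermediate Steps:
p = 6 (p = 0 + 6 = 6)
J(K, y) = -K + K*y
c(h, d) = 36*h (c(h, d) = (h*6)*6 = (6*h)*6 = 36*h)
(-147 + c(J(-4, 3), 13/(-1)))**2 = (-147 + 36*(-4*(-1 + 3)))**2 = (-147 + 36*(-4*2))**2 = (-147 + 36*(-8))**2 = (-147 - 288)**2 = (-435)**2 = 189225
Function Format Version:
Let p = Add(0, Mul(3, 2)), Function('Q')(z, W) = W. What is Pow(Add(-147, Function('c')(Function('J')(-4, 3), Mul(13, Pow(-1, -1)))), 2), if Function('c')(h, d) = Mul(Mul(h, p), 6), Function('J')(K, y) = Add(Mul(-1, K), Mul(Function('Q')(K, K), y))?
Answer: 189225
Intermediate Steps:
p = 6 (p = Add(0, 6) = 6)
Function('J')(K, y) = Add(Mul(-1, K), Mul(K, y))
Function('c')(h, d) = Mul(36, h) (Function('c')(h, d) = Mul(Mul(h, 6), 6) = Mul(Mul(6, h), 6) = Mul(36, h))
Pow(Add(-147, Function('c')(Function('J')(-4, 3), Mul(13, Pow(-1, -1)))), 2) = Pow(Add(-147, Mul(36, Mul(-4, Add(-1, 3)))), 2) = Pow(Add(-147, Mul(36, Mul(-4, 2))), 2) = Pow(Add(-147, Mul(36, -8)), 2) = Pow(Add(-147, -288), 2) = Pow(-435, 2) = 189225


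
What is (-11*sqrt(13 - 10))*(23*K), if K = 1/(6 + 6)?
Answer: -253*sqrt(3)/12 ≈ -36.517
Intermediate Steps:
K = 1/12 ≈ 0.083333
(-11*sqrt(13 - 10))*(23*K) = (-11*sqrt(13 - 10))*(23*(1/12)) = -11*sqrt(3)*(23/12) = -253*sqrt(3)/12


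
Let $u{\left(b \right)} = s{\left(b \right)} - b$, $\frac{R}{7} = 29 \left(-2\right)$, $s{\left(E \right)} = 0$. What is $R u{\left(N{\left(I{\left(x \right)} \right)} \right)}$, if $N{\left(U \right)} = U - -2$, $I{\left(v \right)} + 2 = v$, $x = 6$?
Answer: $2436$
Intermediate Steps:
$I{\left(v \right)} = -2 + v$
$R = -406$ ($R = 7 \cdot 29 \left(-2\right) = 7 \left(-58\right) = -406$)
$N{\left(U \right)} = 2 + U$ ($N{\left(U \right)} = U + 2 = 2 + U$)
$u{\left(b \right)} = - b$ ($u{\left(b \right)} = 0 - b = - b$)
$R u{\left(N{\left(I{\left(x \right)} \right)} \right)} = - 406 \left(- (2 + \left(-2 + 6\right))\right) = - 406 \left(- (2 + 4)\right) = - 406 \left(\left(-1\right) 6\right) = \left(-406\right) \left(-6\right) = 2436$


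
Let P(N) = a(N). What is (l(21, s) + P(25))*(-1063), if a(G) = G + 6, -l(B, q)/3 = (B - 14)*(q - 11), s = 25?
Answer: 279569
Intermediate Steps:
l(B, q) = -3*(-14 + B)*(-11 + q) (l(B, q) = -3*(B - 14)*(q - 11) = -3*(-14 + B)*(-11 + q))
a(G) = 6 + G
P(N) = 6 + N
(l(21, s) + P(25))*(-1063) = ((-462 + 33*21 + 42*25 - 3*21*25) + (6 + 25))*(-1063) = ((-462 + 693 + 1050 - 1575) + 31)*(-1063) = (-294 + 31)*(-1063) = -263*(-1063) = 279569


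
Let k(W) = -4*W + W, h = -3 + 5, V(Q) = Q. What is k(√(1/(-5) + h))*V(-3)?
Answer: 27*√5/5 ≈ 12.075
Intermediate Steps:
h = 2
k(W) = -3*W
k(√(1/(-5) + h))*V(-3) = -3*√(1/(-5) + 2)*(-3) = -3*√(-⅕ + 2)*(-3) = -9*√5/5*(-3) = 27*√5/5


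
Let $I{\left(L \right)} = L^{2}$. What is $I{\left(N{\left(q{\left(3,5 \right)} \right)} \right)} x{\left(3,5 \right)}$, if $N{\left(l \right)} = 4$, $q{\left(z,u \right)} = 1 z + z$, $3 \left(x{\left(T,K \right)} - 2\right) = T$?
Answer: $48$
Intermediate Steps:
$x{\left(T,K \right)} = 2 + \frac{T}{3}$
$q{\left(z,u \right)} = 2 z$ ($q{\left(z,u \right)} = z + z = 2 z$)
$I{\left(N{\left(q{\left(3,5 \right)} \right)} \right)} x{\left(3,5 \right)} = 4^{2} \left(2 + \frac{1}{3} \cdot 3\right) = 16 \left(2 + 1\right) = 16 \cdot 3 = 48$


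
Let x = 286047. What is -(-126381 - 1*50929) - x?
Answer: -108737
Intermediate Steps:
-(-126381 - 1*50929) - x = -(-126381 - 1*50929) - 1*286047 = -(-126381 - 50929) - 286047 = -1*(-177310) - 286047 = 177310 - 286047 = -108737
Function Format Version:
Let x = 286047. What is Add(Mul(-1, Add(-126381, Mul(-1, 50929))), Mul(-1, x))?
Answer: -108737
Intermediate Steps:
Add(Mul(-1, Add(-126381, Mul(-1, 50929))), Mul(-1, x)) = Add(Mul(-1, Add(-126381, Mul(-1, 50929))), Mul(-1, 286047)) = Add(Mul(-1, Add(-126381, -50929)), -286047) = Add(Mul(-1, -177310), -286047) = Add(177310, -286047) = -108737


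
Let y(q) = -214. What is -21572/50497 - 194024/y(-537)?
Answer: 4896506760/5403179 ≈ 906.23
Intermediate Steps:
-21572/50497 - 194024/y(-537) = -21572/50497 - 194024/(-214) = -21572*1/50497 - 194024*(-1/214) = -21572/50497 + 97012/107 = 4896506760/5403179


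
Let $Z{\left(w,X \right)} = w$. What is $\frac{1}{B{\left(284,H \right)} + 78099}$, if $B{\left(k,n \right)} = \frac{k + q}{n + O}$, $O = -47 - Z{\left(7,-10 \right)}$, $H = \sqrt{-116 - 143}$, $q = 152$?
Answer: $\frac{247940781}{19362088482559} + \frac{436 i \sqrt{259}}{19362088482559} \approx 1.2805 \cdot 10^{-5} + 3.624 \cdot 10^{-10} i$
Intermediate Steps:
$H = i \sqrt{259}$ ($H = \sqrt{-259} = i \sqrt{259} \approx 16.093 i$)
$O = -54$ ($O = -47 - 7 = -54$)
$B{\left(k,n \right)} = \frac{152 + k}{-54 + n}$ ($B{\left(k,n \right)} = \frac{k + 152}{n - 54} = \frac{152 + k}{-54 + n}$)
$\frac{1}{B{\left(284,H \right)} + 78099} = \frac{1}{\frac{152 + 284}{-54 + i \sqrt{259}} + 78099} = \frac{1}{\frac{1}{-54 + i \sqrt{259}} \cdot 436 + 78099} = \frac{1}{\frac{436}{-54 + i \sqrt{259}} + 78099} = \frac{1}{78099 + \frac{436}{-54 + i \sqrt{259}}}$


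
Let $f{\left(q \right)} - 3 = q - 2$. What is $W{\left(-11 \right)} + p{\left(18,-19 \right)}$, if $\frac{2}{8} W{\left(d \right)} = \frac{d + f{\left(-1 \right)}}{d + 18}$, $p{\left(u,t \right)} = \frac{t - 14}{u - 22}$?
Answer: $\frac{55}{28} \approx 1.9643$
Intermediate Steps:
$f{\left(q \right)} = 1 + q$ ($f{\left(q \right)} = 3 + \left(q - 2\right) = 3 + \left(-2 + q\right) = 1 + q$)
$p{\left(u,t \right)} = \frac{-14 + t}{-22 + u}$
$W{\left(d \right)} = \frac{4 d}{18 + d}$ ($W{\left(d \right)} = 4 \frac{d + \left(1 - 1\right)}{d + 18} = 4 \frac{d + 0}{18 + d} = 4 \frac{d}{18 + d} = \frac{4 d}{18 + d}$)
$W{\left(-11 \right)} + p{\left(18,-19 \right)} = 4 \left(-11\right) \frac{1}{18 - 11} + \frac{-14 - 19}{-22 + 18} = 4 \left(-11\right) \frac{1}{7} + \frac{1}{-4} \left(-33\right) = 4 \left(-11\right) \frac{1}{7} - - \frac{33}{4} = - \frac{44}{7} + \frac{33}{4} = \frac{55}{28}$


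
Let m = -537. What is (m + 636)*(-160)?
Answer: -15840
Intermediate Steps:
(m + 636)*(-160) = (-537 + 636)*(-160) = 99*(-160) = -15840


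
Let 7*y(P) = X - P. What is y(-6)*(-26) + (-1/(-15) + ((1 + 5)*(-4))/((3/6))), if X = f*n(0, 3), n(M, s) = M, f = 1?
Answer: -7373/105 ≈ -70.219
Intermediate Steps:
X = 0 (X = 1*0 = 0)
y(P) = -P/7 (y(P) = (0 - P)/7 = (-P)/7 = -P/7)
y(-6)*(-26) + (-1/(-15) + ((1 + 5)*(-4))/((3/6))) = -1/7*(-6)*(-26) + (-1/(-15) + ((1 + 5)*(-4))/((3/6))) = (6/7)*(-26) + (-1*(-1/15) + (6*(-4))/((3*(1/6)))) = -156/7 + (1/15 - 24/1/2) = -156/7 + (1/15 - 24*2) = -156/7 + (1/15 - 48) = -156/7 - 719/15 = -7373/105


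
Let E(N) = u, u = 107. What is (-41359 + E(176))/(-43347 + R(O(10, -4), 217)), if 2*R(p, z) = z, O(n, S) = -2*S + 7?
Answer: 82504/86477 ≈ 0.95406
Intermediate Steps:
O(n, S) = 7 - 2*S
R(p, z) = z/2
E(N) = 107
(-41359 + E(176))/(-43347 + R(O(10, -4), 217)) = (-41359 + 107)/(-43347 + (½)*217) = -41252/(-43347 + 217/2) = -41252/(-86477/2) = -41252*(-2/86477) = 82504/86477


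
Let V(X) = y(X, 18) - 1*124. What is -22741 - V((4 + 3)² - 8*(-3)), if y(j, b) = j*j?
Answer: -27946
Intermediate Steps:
y(j, b) = j²
V(X) = -124 + X² (V(X) = X² - 1*124 = X² - 124 = -124 + X²)
-22741 - V((4 + 3)² - 8*(-3)) = -22741 - (-124 + ((4 + 3)² - 8*(-3))²) = -22741 - (-124 + (7² + 24)²) = -22741 - (-124 + (49 + 24)²) = -22741 - (-124 + 73²) = -22741 - (-124 + 5329) = -22741 - 1*5205 = -22741 - 5205 = -27946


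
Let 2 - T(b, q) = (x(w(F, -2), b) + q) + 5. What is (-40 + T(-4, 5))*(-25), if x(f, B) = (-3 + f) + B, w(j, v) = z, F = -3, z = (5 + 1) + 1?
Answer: 1200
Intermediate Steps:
z = 7 (z = 6 + 1 = 7)
w(j, v) = 7
x(f, B) = -3 + B + f
T(b, q) = -7 - b - q (T(b, q) = 2 - (((-3 + b + 7) + q) + 5) = 2 - (((4 + b) + q) + 5) = 2 - ((4 + b + q) + 5) = 2 - (9 + b + q) = 2 + (-9 - b - q) = -7 - b - q)
(-40 + T(-4, 5))*(-25) = (-40 + (-7 - 1*(-4) - 1*5))*(-25) = (-40 + (-7 + 4 - 5))*(-25) = (-40 - 8)*(-25) = -48*(-25) = 1200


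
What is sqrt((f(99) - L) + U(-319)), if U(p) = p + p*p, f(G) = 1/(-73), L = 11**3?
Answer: sqrt(533491446)/73 ≈ 316.40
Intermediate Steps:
L = 1331
f(G) = -1/73
U(p) = p + p**2
sqrt((f(99) - L) + U(-319)) = sqrt((-1/73 - 1*1331) - 319*(1 - 319)) = sqrt((-1/73 - 1331) - 319*(-318)) = sqrt(-97164/73 + 101442) = sqrt(7308102/73) = sqrt(533491446)/73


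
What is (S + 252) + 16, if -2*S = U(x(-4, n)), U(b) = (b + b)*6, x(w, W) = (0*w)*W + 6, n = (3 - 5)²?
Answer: 232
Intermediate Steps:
n = 4 (n = (-2)² = 4)
x(w, W) = 6 (x(w, W) = 0*W + 6 = 0 + 6 = 6)
U(b) = 12*b (U(b) = (2*b)*6 = 12*b)
S = -36 (S = -6*6 = -½*72 = -36)
(S + 252) + 16 = (-36 + 252) + 16 = 216 + 16 = 232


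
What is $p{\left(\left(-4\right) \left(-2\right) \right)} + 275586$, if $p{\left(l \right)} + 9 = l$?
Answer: $275585$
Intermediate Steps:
$p{\left(l \right)} = -9 + l$
$p{\left(\left(-4\right) \left(-2\right) \right)} + 275586 = \left(-9 - -8\right) + 275586 = \left(-9 + 8\right) + 275586 = -1 + 275586 = 275585$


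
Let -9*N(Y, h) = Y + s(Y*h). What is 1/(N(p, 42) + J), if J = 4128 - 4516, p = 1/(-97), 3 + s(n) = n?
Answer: -873/338390 ≈ -0.0025799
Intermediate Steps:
s(n) = -3 + n
p = -1/97 ≈ -0.010309
J = -388
N(Y, h) = 1/3 - Y/9 - Y*h/9 (N(Y, h) = -(Y + (-3 + Y*h))/9 = -(-3 + Y + Y*h)/9 = 1/3 - Y/9 - Y*h/9)
1/(N(p, 42) + J) = 1/((1/3 - 1/9*(-1/97) - 1/9*(-1/97)*42) - 388) = 1/((1/3 + 1/873 + 14/291) - 388) = 1/(334/873 - 388) = 1/(-338390/873) = -873/338390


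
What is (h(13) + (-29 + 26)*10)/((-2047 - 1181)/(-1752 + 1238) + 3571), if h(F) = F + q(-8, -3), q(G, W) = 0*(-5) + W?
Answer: -5140/919361 ≈ -0.0055908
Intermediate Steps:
q(G, W) = W (q(G, W) = 0 + W = W)
h(F) = -3 + F (h(F) = F - 3 = -3 + F)
(h(13) + (-29 + 26)*10)/((-2047 - 1181)/(-1752 + 1238) + 3571) = ((-3 + 13) + (-29 + 26)*10)/((-2047 - 1181)/(-1752 + 1238) + 3571) = (10 - 3*10)/(-3228/(-514) + 3571) = (10 - 30)/(-3228*(-1/514) + 3571) = -20/(1614/257 + 3571) = -20/919361/257 = -20*257/919361 = -5140/919361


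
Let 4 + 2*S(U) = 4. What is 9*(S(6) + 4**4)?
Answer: 2304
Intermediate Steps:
S(U) = 0 (S(U) = -2 + (1/2)*4 = -2 + 2 = 0)
9*(S(6) + 4**4) = 9*(0 + 4**4) = 9*(0 + 256) = 9*256 = 2304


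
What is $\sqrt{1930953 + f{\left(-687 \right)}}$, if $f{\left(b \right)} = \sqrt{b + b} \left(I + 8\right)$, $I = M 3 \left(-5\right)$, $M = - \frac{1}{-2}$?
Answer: $\frac{\sqrt{7723812 + 2 i \sqrt{1374}}}{2} \approx 1389.6 + 0.0066688 i$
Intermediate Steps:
$M = \frac{1}{2}$ ($M = \left(-1\right) \left(- \frac{1}{2}\right) = \frac{1}{2} \approx 0.5$)
$I = - \frac{15}{2}$ ($I = \frac{3 \left(-5\right)}{2} = \frac{1}{2} \left(-15\right) = - \frac{15}{2} \approx -7.5$)
$f{\left(b \right)} = \frac{\sqrt{2} \sqrt{b}}{2}$ ($f{\left(b \right)} = \sqrt{b + b} \left(- \frac{15}{2} + 8\right) = \sqrt{2 b} \frac{1}{2} = \sqrt{2} \sqrt{b} \frac{1}{2} = \frac{\sqrt{2} \sqrt{b}}{2}$)
$\sqrt{1930953 + f{\left(-687 \right)}} = \sqrt{1930953 + \frac{\sqrt{2} \sqrt{-687}}{2}} = \sqrt{1930953 + \frac{\sqrt{2} i \sqrt{687}}{2}} = \sqrt{1930953 + \frac{i \sqrt{1374}}{2}}$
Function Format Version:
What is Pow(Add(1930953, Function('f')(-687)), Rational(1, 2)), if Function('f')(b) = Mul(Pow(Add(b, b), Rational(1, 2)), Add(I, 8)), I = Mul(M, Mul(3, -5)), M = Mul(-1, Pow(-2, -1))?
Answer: Mul(Rational(1, 2), Pow(Add(7723812, Mul(2, I, Pow(1374, Rational(1, 2)))), Rational(1, 2))) ≈ Add(1389.6, Mul(0.0066688, I))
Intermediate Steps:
M = Rational(1, 2) (M = Mul(-1, Rational(-1, 2)) = Rational(1, 2) ≈ 0.50000)
I = Rational(-15, 2) (I = Mul(Rational(1, 2), Mul(3, -5)) = Mul(Rational(1, 2), -15) = Rational(-15, 2) ≈ -7.5000)
Function('f')(b) = Mul(Rational(1, 2), Pow(2, Rational(1, 2)), Pow(b, Rational(1, 2))) (Function('f')(b) = Mul(Pow(Add(b, b), Rational(1, 2)), Add(Rational(-15, 2), 8)) = Mul(Pow(Mul(2, b), Rational(1, 2)), Rational(1, 2)) = Mul(Mul(Pow(2, Rational(1, 2)), Pow(b, Rational(1, 2))), Rational(1, 2)) = Mul(Rational(1, 2), Pow(2, Rational(1, 2)), Pow(b, Rational(1, 2))))
Pow(Add(1930953, Function('f')(-687)), Rational(1, 2)) = Pow(Add(1930953, Mul(Rational(1, 2), Pow(2, Rational(1, 2)), Pow(-687, Rational(1, 2)))), Rational(1, 2)) = Pow(Add(1930953, Mul(Rational(1, 2), Pow(2, Rational(1, 2)), Mul(I, Pow(687, Rational(1, 2))))), Rational(1, 2)) = Pow(Add(1930953, Mul(Rational(1, 2), I, Pow(1374, Rational(1, 2)))), Rational(1, 2))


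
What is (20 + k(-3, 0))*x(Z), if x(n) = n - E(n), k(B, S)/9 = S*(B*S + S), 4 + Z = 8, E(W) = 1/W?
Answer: 75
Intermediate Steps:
E(W) = 1/W
Z = 4 (Z = -4 + 8 = 4)
k(B, S) = 9*S*(S + B*S) (k(B, S) = 9*(S*(B*S + S)) = 9*(S*(S + B*S)) = 9*S*(S + B*S))
x(n) = n - 1/n
(20 + k(-3, 0))*x(Z) = (20 + 9*0**2*(1 - 3))*(4 - 1/4) = (20 + 9*0*(-2))*(4 - 1*1/4) = (20 + 0)*(4 - 1/4) = 20*(15/4) = 75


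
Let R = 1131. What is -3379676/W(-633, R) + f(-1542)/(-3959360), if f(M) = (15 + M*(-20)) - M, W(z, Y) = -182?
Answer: 6690674035553/360301760 ≈ 18570.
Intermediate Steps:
f(M) = 15 - 21*M (f(M) = (15 - 20*M) - M = 15 - 21*M)
-3379676/W(-633, R) + f(-1542)/(-3959360) = -3379676/(-182) + (15 - 21*(-1542))/(-3959360) = -3379676*(-1/182) + (15 + 32382)*(-1/3959360) = 1689838/91 + 32397*(-1/3959360) = 1689838/91 - 32397/3959360 = 6690674035553/360301760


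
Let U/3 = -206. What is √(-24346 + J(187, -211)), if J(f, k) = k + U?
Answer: 5*I*√1007 ≈ 158.67*I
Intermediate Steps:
U = -618 (U = 3*(-206) = -618)
J(f, k) = -618 + k (J(f, k) = k - 618 = -618 + k)
√(-24346 + J(187, -211)) = √(-24346 + (-618 - 211)) = √(-24346 - 829) = √(-25175) = 5*I*√1007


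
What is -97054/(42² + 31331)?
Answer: -97054/33095 ≈ -2.9326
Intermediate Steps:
-97054/(42² + 31331) = -97054/(1764 + 31331) = -97054/33095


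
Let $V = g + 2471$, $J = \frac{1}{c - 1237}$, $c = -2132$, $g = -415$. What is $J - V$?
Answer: $- \frac{6926665}{3369} \approx -2056.0$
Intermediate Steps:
$J = - \frac{1}{3369}$ ($J = \frac{1}{-2132 - 1237} = \frac{1}{-3369} = - \frac{1}{3369} \approx -0.00029682$)
$V = 2056$ ($V = -415 + 2471 = 2056$)
$J - V = - \frac{1}{3369} - 2056 = - \frac{6926665}{3369}$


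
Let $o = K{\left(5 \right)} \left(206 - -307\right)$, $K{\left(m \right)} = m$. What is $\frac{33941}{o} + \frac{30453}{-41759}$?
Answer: $\frac{1339230274}{107111835} \approx 12.503$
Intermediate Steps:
$o = 2565$ ($o = 5 \left(206 - -307\right) = 5 \left(206 + 307\right) = 5 \cdot 513 = 2565$)
$\frac{33941}{o} + \frac{30453}{-41759} = \frac{33941}{2565} + \frac{30453}{-41759} = 33941 \cdot \frac{1}{2565} + 30453 \left(- \frac{1}{41759}\right) = \frac{33941}{2565} - \frac{30453}{41759} = \frac{1339230274}{107111835}$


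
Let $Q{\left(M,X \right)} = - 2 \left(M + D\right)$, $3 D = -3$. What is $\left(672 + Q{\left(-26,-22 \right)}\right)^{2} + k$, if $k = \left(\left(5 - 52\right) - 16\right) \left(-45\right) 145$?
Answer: $938151$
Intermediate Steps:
$D = -1$ ($D = \frac{1}{3} \left(-3\right) = -1$)
$Q{\left(M,X \right)} = 2 - 2 M$ ($Q{\left(M,X \right)} = - 2 \left(M - 1\right) = - 2 \left(-1 + M\right) = 2 - 2 M$)
$k = 411075$ ($k = \left(-47 - 16\right) \left(-45\right) 145 = \left(-63\right) \left(-45\right) 145 = 2835 \cdot 145 = 411075$)
$\left(672 + Q{\left(-26,-22 \right)}\right)^{2} + k = \left(672 + \left(2 - -52\right)\right)^{2} + 411075 = \left(672 + \left(2 + 52\right)\right)^{2} + 411075 = \left(672 + 54\right)^{2} + 411075 = 726^{2} + 411075 = 527076 + 411075 = 938151$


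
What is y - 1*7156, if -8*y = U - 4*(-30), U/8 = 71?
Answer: -7242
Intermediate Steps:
U = 568 (U = 8*71 = 568)
y = -86 (y = -(568 - 4*(-30))/8 = -(568 + 120)/8 = -1/8*688 = -86)
y - 1*7156 = -86 - 1*7156 = -86 - 7156 = -7242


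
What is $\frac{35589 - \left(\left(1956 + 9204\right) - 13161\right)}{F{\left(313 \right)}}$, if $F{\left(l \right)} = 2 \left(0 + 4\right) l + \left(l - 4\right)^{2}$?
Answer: $\frac{7518}{19597} \approx 0.38363$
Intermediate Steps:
$F{\left(l \right)} = \left(-4 + l\right)^{2} + 8 l$ ($F{\left(l \right)} = 2 \cdot 4 l + \left(-4 + l\right)^{2} = 8 l + \left(-4 + l\right)^{2} = \left(-4 + l\right)^{2} + 8 l$)
$\frac{35589 - \left(\left(1956 + 9204\right) - 13161\right)}{F{\left(313 \right)}} = \frac{35589 - \left(\left(1956 + 9204\right) - 13161\right)}{16 + 313^{2}} = \frac{35589 - \left(11160 - 13161\right)}{16 + 97969} = \frac{35589 - -2001}{97985} = \left(35589 + 2001\right) \frac{1}{97985} = 37590 \cdot \frac{1}{97985} = \frac{7518}{19597}$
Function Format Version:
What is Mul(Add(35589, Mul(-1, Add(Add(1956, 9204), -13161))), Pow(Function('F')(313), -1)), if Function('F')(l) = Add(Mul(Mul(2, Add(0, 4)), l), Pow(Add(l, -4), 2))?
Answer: Rational(7518, 19597) ≈ 0.38363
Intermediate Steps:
Function('F')(l) = Add(Pow(Add(-4, l), 2), Mul(8, l)) (Function('F')(l) = Add(Mul(Mul(2, 4), l), Pow(Add(-4, l), 2)) = Add(Mul(8, l), Pow(Add(-4, l), 2)) = Add(Pow(Add(-4, l), 2), Mul(8, l)))
Mul(Add(35589, Mul(-1, Add(Add(1956, 9204), -13161))), Pow(Function('F')(313), -1)) = Mul(Add(35589, Mul(-1, Add(Add(1956, 9204), -13161))), Pow(Add(16, Pow(313, 2)), -1)) = Mul(Add(35589, Mul(-1, Add(11160, -13161))), Pow(Add(16, 97969), -1)) = Mul(Add(35589, Mul(-1, -2001)), Pow(97985, -1)) = Mul(Add(35589, 2001), Rational(1, 97985)) = Mul(37590, Rational(1, 97985)) = Rational(7518, 19597)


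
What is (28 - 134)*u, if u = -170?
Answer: 18020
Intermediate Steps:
(28 - 134)*u = (28 - 134)*(-170) = -106*(-170) = 18020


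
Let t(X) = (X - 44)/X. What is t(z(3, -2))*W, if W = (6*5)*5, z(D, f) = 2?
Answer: -3150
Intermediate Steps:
t(X) = (-44 + X)/X
W = 150 (W = 30*5 = 150)
t(z(3, -2))*W = ((-44 + 2)/2)*150 = ((½)*(-42))*150 = -21*150 = -3150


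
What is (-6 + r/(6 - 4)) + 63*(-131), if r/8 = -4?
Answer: -8275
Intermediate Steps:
r = -32 (r = 8*(-4) = -32)
(-6 + r/(6 - 4)) + 63*(-131) = (-6 - 32/(6 - 4)) + 63*(-131) = (-6 - 32/2) - 8253 = (-6 + (1/2)*(-32)) - 8253 = (-6 - 16) - 8253 = -22 - 8253 = -8275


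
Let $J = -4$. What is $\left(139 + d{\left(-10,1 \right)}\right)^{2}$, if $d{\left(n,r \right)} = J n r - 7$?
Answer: $29584$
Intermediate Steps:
$d{\left(n,r \right)} = -7 - 4 n r$ ($d{\left(n,r \right)} = - 4 n r - 7 = -7 - 4 n r$)
$\left(139 + d{\left(-10,1 \right)}\right)^{2} = \left(139 - \left(7 - 40\right)\right)^{2} = \left(139 + \left(-7 + 40\right)\right)^{2} = \left(139 + 33\right)^{2} = 172^{2} = 29584$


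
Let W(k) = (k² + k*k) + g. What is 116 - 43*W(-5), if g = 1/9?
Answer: -18349/9 ≈ -2038.8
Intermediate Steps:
g = ⅑ (g = 1*(⅑) = ⅑ ≈ 0.11111)
W(k) = ⅑ + 2*k² (W(k) = (k² + k*k) + ⅑ = (k² + k²) + ⅑ = 2*k² + ⅑ = ⅑ + 2*k²)
116 - 43*W(-5) = 116 - 43*(⅑ + 2*(-5)²) = 116 - 43*(⅑ + 2*25) = 116 - 43*(⅑ + 50) = 116 - 43*451/9 = 116 - 19393/9 = -18349/9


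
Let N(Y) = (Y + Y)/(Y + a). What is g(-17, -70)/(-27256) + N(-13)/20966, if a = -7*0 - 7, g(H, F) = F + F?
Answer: 3713341/714311620 ≈ 0.0051985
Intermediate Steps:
g(H, F) = 2*F
a = -7 (a = 0 - 7 = -7)
N(Y) = 2*Y/(-7 + Y) (N(Y) = (Y + Y)/(Y - 7) = (2*Y)/(-7 + Y) = 2*Y/(-7 + Y))
g(-17, -70)/(-27256) + N(-13)/20966 = (2*(-70))/(-27256) + (2*(-13)/(-7 - 13))/20966 = -140*(-1/27256) + (2*(-13)/(-20))*(1/20966) = 35/6814 + (2*(-13)*(-1/20))*(1/20966) = 35/6814 + (13/10)*(1/20966) = 35/6814 + 13/209660 = 3713341/714311620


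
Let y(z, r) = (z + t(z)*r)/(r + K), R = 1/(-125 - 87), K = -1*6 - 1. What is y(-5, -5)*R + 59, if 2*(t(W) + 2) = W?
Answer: 300227/5088 ≈ 59.007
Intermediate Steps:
t(W) = -2 + W/2
K = -7 (K = -6 - 1 = -7)
R = -1/212 (R = 1/(-212) = -1/212 ≈ -0.0047170)
y(z, r) = (z + r*(-2 + z/2))/(-7 + r) (y(z, r) = (z + (-2 + z/2)*r)/(r - 7) = (z + r*(-2 + z/2))/(-7 + r))
y(-5, -5)*R + 59 = ((-5 + (½)*(-5)*(-4 - 5))/(-7 - 5))*(-1/212) + 59 = ((-5 + (½)*(-5)*(-9))/(-12))*(-1/212) + 59 = -(-5 + 45/2)/12*(-1/212) + 59 = -1/12*35/2*(-1/212) + 59 = -35/24*(-1/212) + 59 = 35/5088 + 59 = 300227/5088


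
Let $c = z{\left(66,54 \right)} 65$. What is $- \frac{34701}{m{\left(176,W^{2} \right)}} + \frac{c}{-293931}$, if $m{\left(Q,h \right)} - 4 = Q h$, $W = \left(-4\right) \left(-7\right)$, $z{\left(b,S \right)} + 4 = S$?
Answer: $- \frac{1183128959}{4506550092} \approx -0.26254$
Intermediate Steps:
$z{\left(b,S \right)} = -4 + S$
$W = 28$
$c = 3250$ ($c = \left(-4 + 54\right) 65 = 50 \cdot 65 = 3250$)
$m{\left(Q,h \right)} = 4 + Q h$
$- \frac{34701}{m{\left(176,W^{2} \right)}} + \frac{c}{-293931} = - \frac{34701}{4 + 176 \cdot 28^{2}} + \frac{3250}{-293931} = - \frac{34701}{4 + 176 \cdot 784} + 3250 \left(- \frac{1}{293931}\right) = - \frac{34701}{4 + 137984} - \frac{3250}{293931} = - \frac{34701}{137988} - \frac{3250}{293931} = \left(-34701\right) \frac{1}{137988} - \frac{3250}{293931} = - \frac{11567}{45996} - \frac{3250}{293931} = - \frac{1183128959}{4506550092}$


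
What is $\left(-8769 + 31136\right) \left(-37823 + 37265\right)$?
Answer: $-12480786$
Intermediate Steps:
$\left(-8769 + 31136\right) \left(-37823 + 37265\right) = 22367 \left(-558\right) = -12480786$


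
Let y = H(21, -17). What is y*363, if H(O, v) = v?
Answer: -6171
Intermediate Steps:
y = -17
y*363 = -17*363 = -6171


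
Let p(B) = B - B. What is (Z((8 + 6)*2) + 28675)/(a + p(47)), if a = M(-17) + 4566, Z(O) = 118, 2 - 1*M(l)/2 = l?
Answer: 28793/4604 ≈ 6.2539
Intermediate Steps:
M(l) = 4 - 2*l
p(B) = 0
a = 4604 (a = (4 - 2*(-17)) + 4566 = (4 + 34) + 4566 = 38 + 4566 = 4604)
(Z((8 + 6)*2) + 28675)/(a + p(47)) = (118 + 28675)/(4604 + 0) = 28793/4604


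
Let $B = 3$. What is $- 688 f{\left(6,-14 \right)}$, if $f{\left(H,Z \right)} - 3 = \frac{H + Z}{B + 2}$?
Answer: $- \frac{4816}{5} \approx -963.2$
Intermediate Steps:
$f{\left(H,Z \right)} = 3 + \frac{H}{5} + \frac{Z}{5}$ ($f{\left(H,Z \right)} = 3 + \frac{H + Z}{3 + 2} = 3 + \frac{H + Z}{5} = 3 + \left(H + Z\right) \frac{1}{5} = 3 + \left(\frac{H}{5} + \frac{Z}{5}\right) = 3 + \frac{H}{5} + \frac{Z}{5}$)
$- 688 f{\left(6,-14 \right)} = - 688 \left(3 + \frac{1}{5} \cdot 6 + \frac{1}{5} \left(-14\right)\right) = - 688 \left(3 + \frac{6}{5} - \frac{14}{5}\right) = \left(-688\right) \frac{7}{5} = - \frac{4816}{5}$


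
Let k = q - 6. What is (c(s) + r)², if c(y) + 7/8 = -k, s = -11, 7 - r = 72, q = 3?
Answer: 253009/64 ≈ 3953.3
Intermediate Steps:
r = -65 (r = 7 - 1*72 = 7 - 72 = -65)
k = -3 (k = 3 - 6 = -3)
c(y) = 17/8 (c(y) = -7/8 - 1*(-3) = -7/8 + 3 = 17/8)
(c(s) + r)² = (17/8 - 65)² = (-503/8)² = 253009/64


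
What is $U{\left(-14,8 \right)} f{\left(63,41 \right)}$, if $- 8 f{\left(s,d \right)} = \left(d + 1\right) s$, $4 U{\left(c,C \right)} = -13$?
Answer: $\frac{17199}{16} \approx 1074.9$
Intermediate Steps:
$U{\left(c,C \right)} = - \frac{13}{4}$ ($U{\left(c,C \right)} = \frac{1}{4} \left(-13\right) = - \frac{13}{4}$)
$f{\left(s,d \right)} = - \frac{s \left(1 + d\right)}{8}$ ($f{\left(s,d \right)} = - \frac{\left(d + 1\right) s}{8} = - \frac{\left(1 + d\right) s}{8} = - \frac{s \left(1 + d\right)}{8}$)
$U{\left(-14,8 \right)} f{\left(63,41 \right)} = - \frac{13 \left(\left(- \frac{1}{8}\right) 63 \left(1 + 41\right)\right)}{4} = - \frac{13 \left(\left(- \frac{1}{8}\right) 63 \cdot 42\right)}{4} = \left(- \frac{13}{4}\right) \left(- \frac{1323}{4}\right) = \frac{17199}{16}$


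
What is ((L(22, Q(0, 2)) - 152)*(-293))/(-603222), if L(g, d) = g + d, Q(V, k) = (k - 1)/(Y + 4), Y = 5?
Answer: -342517/5428998 ≈ -0.063090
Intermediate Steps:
Q(V, k) = -⅑ + k/9 (Q(V, k) = (k - 1)/(5 + 4) = (-1 + k)/9 = (-1 + k)*(⅑) = -⅑ + k/9)
L(g, d) = d + g
((L(22, Q(0, 2)) - 152)*(-293))/(-603222) = ((((-⅑ + (⅑)*2) + 22) - 152)*(-293))/(-603222) = ((((-⅑ + 2/9) + 22) - 152)*(-293))*(-1/603222) = (((⅑ + 22) - 152)*(-293))*(-1/603222) = ((199/9 - 152)*(-293))*(-1/603222) = -1169/9*(-293)*(-1/603222) = (342517/9)*(-1/603222) = -342517/5428998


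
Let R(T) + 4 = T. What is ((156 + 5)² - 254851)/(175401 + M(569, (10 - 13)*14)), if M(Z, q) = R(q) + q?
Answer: -228930/175313 ≈ -1.3058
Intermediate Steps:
R(T) = -4 + T
M(Z, q) = -4 + 2*q (M(Z, q) = (-4 + q) + q = -4 + 2*q)
((156 + 5)² - 254851)/(175401 + M(569, (10 - 13)*14)) = ((156 + 5)² - 254851)/(175401 + (-4 + 2*((10 - 13)*14))) = (161² - 254851)/(175401 + (-4 + 2*(-3*14))) = (25921 - 254851)/(175401 + (-4 + 2*(-42))) = -228930/(175401 + (-4 - 84)) = -228930/(175401 - 88) = -228930/175313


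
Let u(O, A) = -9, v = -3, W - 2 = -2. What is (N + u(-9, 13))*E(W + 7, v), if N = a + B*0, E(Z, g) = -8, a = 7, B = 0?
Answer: 16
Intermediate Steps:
W = 0 (W = 2 - 2 = 0)
N = 7 (N = 7 + 0*0 = 7 + 0 = 7)
(N + u(-9, 13))*E(W + 7, v) = (7 - 9)*(-8) = -2*(-8) = 16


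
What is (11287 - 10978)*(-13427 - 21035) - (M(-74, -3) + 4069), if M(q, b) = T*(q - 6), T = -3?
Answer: -10653067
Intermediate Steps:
M(q, b) = 18 - 3*q (M(q, b) = -3*(q - 6) = -3*(-6 + q) = 18 - 3*q)
(11287 - 10978)*(-13427 - 21035) - (M(-74, -3) + 4069) = (11287 - 10978)*(-13427 - 21035) - ((18 - 3*(-74)) + 4069) = 309*(-34462) - ((18 + 222) + 4069) = -10648758 - (240 + 4069) = -10648758 - 1*4309 = -10648758 - 4309 = -10653067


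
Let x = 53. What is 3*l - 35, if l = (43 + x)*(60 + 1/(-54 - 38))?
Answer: 396563/23 ≈ 17242.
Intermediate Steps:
l = 132456/23 (l = (43 + 53)*(60 + 1/(-54 - 38)) = 96*(60 + 1/(-92)) = 96*(60 - 1/92) = 96*(5519/92) = 132456/23 ≈ 5759.0)
3*l - 35 = 3*(132456/23) - 35 = 397368/23 - 35 = 396563/23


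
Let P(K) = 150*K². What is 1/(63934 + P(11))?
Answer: 1/82084 ≈ 1.2183e-5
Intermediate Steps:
1/(63934 + P(11)) = 1/(63934 + 150*11²) = 1/(63934 + 150*121) = 1/(63934 + 18150) = 1/82084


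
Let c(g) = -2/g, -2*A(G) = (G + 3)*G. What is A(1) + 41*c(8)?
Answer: -49/4 ≈ -12.250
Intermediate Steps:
A(G) = -G*(3 + G)/2 (A(G) = -(G + 3)*G/2 = -(3 + G)*G/2 = -G*(3 + G)/2)
A(1) + 41*c(8) = -½*1*(3 + 1) + 41*(-2/8) = -½*1*4 + 41*(-2*⅛) = -2 + 41*(-¼) = -2 - 41/4 = -49/4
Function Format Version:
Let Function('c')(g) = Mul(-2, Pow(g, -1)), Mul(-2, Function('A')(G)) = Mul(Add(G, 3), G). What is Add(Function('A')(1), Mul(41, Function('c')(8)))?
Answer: Rational(-49, 4) ≈ -12.250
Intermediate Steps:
Function('A')(G) = Mul(Rational(-1, 2), G, Add(3, G)) (Function('A')(G) = Mul(Rational(-1, 2), Mul(Add(G, 3), G)) = Mul(Rational(-1, 2), Mul(Add(3, G), G)) = Mul(Rational(-1, 2), Mul(G, Add(3, G))) = Mul(Rational(-1, 2), G, Add(3, G)))
Add(Function('A')(1), Mul(41, Function('c')(8))) = Add(Mul(Rational(-1, 2), 1, Add(3, 1)), Mul(41, Mul(-2, Pow(8, -1)))) = Add(Mul(Rational(-1, 2), 1, 4), Mul(41, Mul(-2, Rational(1, 8)))) = Add(-2, Mul(41, Rational(-1, 4))) = Add(-2, Rational(-41, 4)) = Rational(-49, 4)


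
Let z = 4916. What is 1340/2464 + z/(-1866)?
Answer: -1201573/574728 ≈ -2.0907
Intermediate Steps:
1340/2464 + z/(-1866) = 1340/2464 + 4916/(-1866) = 1340*(1/2464) + 4916*(-1/1866) = 335/616 - 2458/933 = -1201573/574728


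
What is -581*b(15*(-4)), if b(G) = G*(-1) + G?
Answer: 0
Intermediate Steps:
b(G) = 0 (b(G) = -G + G = 0)
-581*b(15*(-4)) = -581*0 = -1*0 = 0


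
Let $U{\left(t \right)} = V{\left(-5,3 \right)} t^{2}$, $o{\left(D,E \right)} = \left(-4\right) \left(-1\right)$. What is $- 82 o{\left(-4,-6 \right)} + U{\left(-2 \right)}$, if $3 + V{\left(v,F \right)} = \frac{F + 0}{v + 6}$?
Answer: $-328$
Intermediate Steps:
$V{\left(v,F \right)} = -3 + \frac{F}{6 + v}$ ($V{\left(v,F \right)} = -3 + \frac{F + 0}{v + 6} = -3 + \frac{F}{6 + v}$)
$o{\left(D,E \right)} = 4$
$U{\left(t \right)} = 0$ ($U{\left(t \right)} = \frac{-18 + 3 - -15}{6 - 5} t^{2} = \frac{-18 + 3 + 15}{1} t^{2} = 1 \cdot 0 t^{2} = 0 t^{2} = 0$)
$- 82 o{\left(-4,-6 \right)} + U{\left(-2 \right)} = \left(-82\right) 4 + 0 = -328 + 0 = -328$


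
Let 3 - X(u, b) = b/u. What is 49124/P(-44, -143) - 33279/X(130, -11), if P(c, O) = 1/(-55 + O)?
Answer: -3904673622/401 ≈ -9.7373e+6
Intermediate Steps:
X(u, b) = 3 - b/u
49124/P(-44, -143) - 33279/X(130, -11) = 49124/(1/(-55 - 143)) - 33279/(3 - 1*(-11)/130) = 49124/(1/(-198)) - 33279/(3 - 1*(-11)*1/130) = 49124/(-1/198) - 33279/(3 + 11/130) = 49124*(-198) - 33279/401/130 = -9726552 - 33279*130/401 = -9726552 - 4326270/401 = -3904673622/401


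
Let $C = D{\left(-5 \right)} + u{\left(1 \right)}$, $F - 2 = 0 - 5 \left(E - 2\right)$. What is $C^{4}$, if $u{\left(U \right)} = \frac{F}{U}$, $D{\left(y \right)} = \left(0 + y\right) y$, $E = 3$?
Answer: $234256$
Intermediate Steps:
$F = -3$ ($F = 2 + \left(0 - 5 \left(3 - 2\right)\right) = 2 + \left(0 - 5\right) = 2 - 5 = -3$)
$D{\left(y \right)} = y^{2}$ ($D{\left(y \right)} = y y = y^{2}$)
$u{\left(U \right)} = - \frac{3}{U}$
$C = 22$ ($C = \left(-5\right)^{2} - \frac{3}{1} = 25 - 3 = 22$)
$C^{4} = 22^{4} = 234256$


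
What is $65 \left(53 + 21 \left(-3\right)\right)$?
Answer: $-650$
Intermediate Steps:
$65 \left(53 + 21 \left(-3\right)\right) = 65 \left(53 - 63\right) = 65 \left(-10\right) = -650$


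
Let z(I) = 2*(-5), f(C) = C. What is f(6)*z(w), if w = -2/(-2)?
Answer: -60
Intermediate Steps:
w = 1 (w = -2*(-1/2) = 1)
z(I) = -10
f(6)*z(w) = 6*(-10) = -60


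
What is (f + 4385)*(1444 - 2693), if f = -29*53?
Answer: -3557152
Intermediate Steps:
f = -1537
(f + 4385)*(1444 - 2693) = (-1537 + 4385)*(1444 - 2693) = 2848*(-1249) = -3557152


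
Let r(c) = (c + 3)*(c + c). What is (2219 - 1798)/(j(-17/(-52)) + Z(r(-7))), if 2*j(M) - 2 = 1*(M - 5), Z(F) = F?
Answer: 43784/5685 ≈ 7.7017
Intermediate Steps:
r(c) = 2*c*(3 + c) (r(c) = (3 + c)*(2*c) = 2*c*(3 + c))
j(M) = -3/2 + M/2 (j(M) = 1 + (1*(M - 5))/2 = 1 + (1*(-5 + M))/2 = 1 + (-5 + M)/2 = 1 + (-5/2 + M/2) = -3/2 + M/2)
(2219 - 1798)/(j(-17/(-52)) + Z(r(-7))) = (2219 - 1798)/((-3/2 + (-17/(-52))/2) + 2*(-7)*(3 - 7)) = 421/((-3/2 + (-17*(-1/52))/2) + 2*(-7)*(-4)) = 421/((-3/2 + (1/2)*(17/52)) + 56) = 421/((-3/2 + 17/104) + 56) = 421/(-139/104 + 56) = 421/(5685/104) = 421*(104/5685) = 43784/5685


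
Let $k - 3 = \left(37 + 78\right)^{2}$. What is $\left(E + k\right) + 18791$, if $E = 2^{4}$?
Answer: $32035$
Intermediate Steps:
$E = 16$
$k = 13228$ ($k = 3 + \left(37 + 78\right)^{2} = 3 + 115^{2} = 3 + 13225 = 13228$)
$\left(E + k\right) + 18791 = \left(16 + 13228\right) + 18791 = 13244 + 18791 = 32035$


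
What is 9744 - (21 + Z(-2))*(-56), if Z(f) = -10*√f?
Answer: 10920 - 560*I*√2 ≈ 10920.0 - 791.96*I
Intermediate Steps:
9744 - (21 + Z(-2))*(-56) = 9744 - (21 - 10*I*√2)*(-56) = 9744 - (-1176 + 560*I*√2) = 9744 + (1176 - 560*I*√2) = 10920 - 560*I*√2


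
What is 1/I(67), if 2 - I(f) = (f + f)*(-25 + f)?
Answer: -1/5626 ≈ -0.00017775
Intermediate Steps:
I(f) = 2 - 2*f*(-25 + f) (I(f) = 2 - (f + f)*(-25 + f) = 2 - 2*f*(-25 + f))
1/I(67) = 1/(2 - 2*67² + 50*67) = 1/(2 - 2*4489 + 3350) = 1/(2 - 8978 + 3350) = 1/(-5626) = -1/5626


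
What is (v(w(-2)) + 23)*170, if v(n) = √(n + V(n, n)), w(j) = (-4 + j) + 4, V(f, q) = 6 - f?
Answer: 3910 + 170*√6 ≈ 4326.4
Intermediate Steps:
w(j) = j
v(n) = √6 (v(n) = √(n + (6 - n)) = √6)
(v(w(-2)) + 23)*170 = (√6 + 23)*170 = (23 + √6)*170 = 3910 + 170*√6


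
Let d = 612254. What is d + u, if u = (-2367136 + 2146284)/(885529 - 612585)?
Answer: 41777708731/68236 ≈ 6.1225e+5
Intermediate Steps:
u = -55213/68236 (u = -220852/272944 = -220852*1/272944 = -55213/68236 ≈ -0.80915)
d + u = 612254 - 55213/68236 = 41777708731/68236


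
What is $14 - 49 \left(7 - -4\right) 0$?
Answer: $14$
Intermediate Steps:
$14 - 49 \left(7 - -4\right) 0 = 14 - 49 \left(7 + 4\right) 0 = 14 - 49 \cdot 11 \cdot 0 = 14 - 0 = 14 + 0 = 14$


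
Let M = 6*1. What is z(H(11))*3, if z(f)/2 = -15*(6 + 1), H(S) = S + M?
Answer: -630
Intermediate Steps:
M = 6
H(S) = 6 + S (H(S) = S + 6 = 6 + S)
z(f) = -210 (z(f) = 2*(-15*(6 + 1)) = 2*(-15*7) = 2*(-105) = -210)
z(H(11))*3 = -210*3 = -630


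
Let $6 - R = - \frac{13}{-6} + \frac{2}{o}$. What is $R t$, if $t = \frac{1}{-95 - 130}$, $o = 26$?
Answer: $- \frac{293}{17550} \approx -0.016695$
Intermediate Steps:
$t = - \frac{1}{225}$ ($t = \frac{1}{-225} = - \frac{1}{225} \approx -0.0044444$)
$R = \frac{293}{78}$ ($R = 6 - \left(- \frac{13}{-6} + \frac{2}{26}\right) = 6 - \left(\left(-13\right) \left(- \frac{1}{6}\right) + 2 \cdot \frac{1}{26}\right) = 6 - \left(\frac{13}{6} + \frac{1}{13}\right) = 6 - \frac{175}{78} = \frac{293}{78} \approx 3.7564$)
$R t = \frac{293}{78} \left(- \frac{1}{225}\right) = - \frac{293}{17550}$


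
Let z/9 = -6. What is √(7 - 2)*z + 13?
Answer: 13 - 54*√5 ≈ -107.75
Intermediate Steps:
z = -54 (z = 9*(-6) = -54)
√(7 - 2)*z + 13 = √(7 - 2)*(-54) + 13 = √5*(-54) + 13 = -54*√5 + 13 = 13 - 54*√5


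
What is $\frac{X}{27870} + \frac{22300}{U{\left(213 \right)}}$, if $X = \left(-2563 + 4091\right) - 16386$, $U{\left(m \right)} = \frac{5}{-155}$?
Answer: $- \frac{9633272929}{13935} \approx -6.913 \cdot 10^{5}$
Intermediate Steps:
$U{\left(m \right)} = - \frac{1}{31}$ ($U{\left(m \right)} = 5 \left(- \frac{1}{155}\right) = - \frac{1}{31}$)
$X = -14858$ ($X = 1528 - 16386 = -14858$)
$\frac{X}{27870} + \frac{22300}{U{\left(213 \right)}} = - \frac{14858}{27870} + \frac{22300}{- \frac{1}{31}} = \left(-14858\right) \frac{1}{27870} + 22300 \left(-31\right) = - \frac{7429}{13935} - 691300 = - \frac{9633272929}{13935}$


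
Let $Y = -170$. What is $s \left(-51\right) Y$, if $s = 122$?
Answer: $1057740$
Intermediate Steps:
$s \left(-51\right) Y = 122 \left(-51\right) \left(-170\right) = \left(-6222\right) \left(-170\right) = 1057740$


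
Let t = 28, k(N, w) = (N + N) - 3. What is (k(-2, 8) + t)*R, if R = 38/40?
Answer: 399/20 ≈ 19.950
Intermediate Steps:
k(N, w) = -3 + 2*N (k(N, w) = 2*N - 3 = -3 + 2*N)
R = 19/20 (R = 38*(1/40) = 19/20 ≈ 0.95000)
(k(-2, 8) + t)*R = ((-3 + 2*(-2)) + 28)*(19/20) = ((-3 - 4) + 28)*(19/20) = (-7 + 28)*(19/20) = 21*(19/20) = 399/20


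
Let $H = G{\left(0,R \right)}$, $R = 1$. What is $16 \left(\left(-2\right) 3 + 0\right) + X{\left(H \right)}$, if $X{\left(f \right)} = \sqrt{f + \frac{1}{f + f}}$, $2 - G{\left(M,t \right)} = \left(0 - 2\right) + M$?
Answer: $-96 + \frac{\sqrt{66}}{4} \approx -93.969$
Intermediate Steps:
$G{\left(M,t \right)} = 4 - M$ ($G{\left(M,t \right)} = 2 - \left(\left(0 - 2\right) + M\right) = 2 - \left(-2 + M\right) = 4 - M$)
$H = 4$ ($H = 4 - 0 = 4 + 0 = 4$)
$X{\left(f \right)} = \sqrt{f + \frac{1}{2 f}}$
$16 \left(\left(-2\right) 3 + 0\right) + X{\left(H \right)} = 16 \left(\left(-2\right) 3 + 0\right) + \frac{\sqrt{\frac{2}{4} + 4 \cdot 4}}{2} = 16 \left(-6 + 0\right) + \frac{\sqrt{2 \cdot \frac{1}{4} + 16}}{2} = 16 \left(-6\right) + \frac{\sqrt{\frac{1}{2} + 16}}{2} = -96 + \frac{\sqrt{\frac{33}{2}}}{2} = -96 + \frac{\frac{1}{2} \sqrt{66}}{2} = -96 + \frac{\sqrt{66}}{4}$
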